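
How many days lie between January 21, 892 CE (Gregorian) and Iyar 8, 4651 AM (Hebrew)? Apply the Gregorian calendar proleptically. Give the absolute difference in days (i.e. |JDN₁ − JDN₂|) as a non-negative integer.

JDN of the first date = 2046877.
JDN of the second date = 2046607.
|2046607 − 2046877| = 270.

270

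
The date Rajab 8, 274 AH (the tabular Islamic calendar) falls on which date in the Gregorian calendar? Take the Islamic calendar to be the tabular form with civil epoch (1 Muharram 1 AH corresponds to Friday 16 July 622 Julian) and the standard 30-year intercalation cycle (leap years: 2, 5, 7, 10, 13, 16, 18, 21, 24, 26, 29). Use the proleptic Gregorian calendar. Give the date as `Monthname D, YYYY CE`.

Julian Day Number of the source date = 2045366.
Converting JDN 2045366 to the Gregorian calendar gives 2 December 887 CE.

December 2, 887 CE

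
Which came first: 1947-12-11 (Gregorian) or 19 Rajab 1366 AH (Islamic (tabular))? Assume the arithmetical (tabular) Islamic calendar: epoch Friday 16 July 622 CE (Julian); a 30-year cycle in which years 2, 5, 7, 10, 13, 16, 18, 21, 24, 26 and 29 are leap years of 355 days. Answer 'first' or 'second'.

Converting both to JDN: 2432531 vs 2432345; the smaller is the second.

second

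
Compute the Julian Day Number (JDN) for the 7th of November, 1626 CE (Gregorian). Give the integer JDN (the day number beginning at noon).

2315255

JDN 2299161 is 15 October 1582 CE (Gregorian); the target day is +16094 days from there, so JDN = 2315255.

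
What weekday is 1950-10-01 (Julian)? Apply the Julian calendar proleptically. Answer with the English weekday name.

In the Gregorian calendar this is 14 October 1950 (JDN 2433569).
Since JDN mod 7 = 5 (0 = Monday), the day is Saturday.

Saturday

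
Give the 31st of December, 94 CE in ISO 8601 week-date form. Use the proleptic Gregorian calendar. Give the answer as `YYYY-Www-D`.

The weekday is Friday (ISO weekday 5).
That Friday belongs to ISO week 52 of ISO year 94.

0094-W52-5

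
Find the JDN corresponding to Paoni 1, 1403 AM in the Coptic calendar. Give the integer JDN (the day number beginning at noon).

2337380

Equivalently 5 June 1687 (Gregorian).
JDN 2451545 is 1 January 2000 CE (Gregorian); the target day is −114165 days from there, so JDN = 2337380.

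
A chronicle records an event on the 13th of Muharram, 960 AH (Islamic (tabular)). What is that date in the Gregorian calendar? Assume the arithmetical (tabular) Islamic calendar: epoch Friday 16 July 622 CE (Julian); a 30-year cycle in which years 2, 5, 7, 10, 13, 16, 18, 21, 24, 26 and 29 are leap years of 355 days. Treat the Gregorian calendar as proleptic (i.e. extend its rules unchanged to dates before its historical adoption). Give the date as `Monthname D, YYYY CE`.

Both dates share Julian Day Number 2288290; in the Gregorian calendar that is 9 January 1553 CE.

January 9, 1553 CE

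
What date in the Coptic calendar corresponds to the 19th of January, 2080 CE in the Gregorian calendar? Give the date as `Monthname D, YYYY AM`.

Tobi 10, 1796 AM

Julian Day Number of the source date = 2480783.
Converting JDN 2480783 to the Coptic calendar gives 10 Tobi 1796 AM.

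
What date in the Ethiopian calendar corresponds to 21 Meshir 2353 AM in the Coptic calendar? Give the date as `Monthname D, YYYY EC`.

Both dates share Julian Day Number 2684268; in the Ethiopian calendar that is 21 Yekatit 2629 EC.

Yekatit 21, 2629 EC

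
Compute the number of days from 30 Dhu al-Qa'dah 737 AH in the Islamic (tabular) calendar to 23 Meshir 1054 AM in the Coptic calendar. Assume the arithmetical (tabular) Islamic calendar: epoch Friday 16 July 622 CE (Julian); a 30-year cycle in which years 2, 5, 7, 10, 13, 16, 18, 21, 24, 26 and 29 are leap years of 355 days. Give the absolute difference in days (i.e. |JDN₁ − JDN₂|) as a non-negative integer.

First date → JDN 2209578; second date → JDN 2209810.
The interval is |2209578 − 2209810| = 232 days.

232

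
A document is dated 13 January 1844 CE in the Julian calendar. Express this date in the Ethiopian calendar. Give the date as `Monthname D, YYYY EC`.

Both dates share Julian Day Number 2394591; in the Ethiopian calendar that is 17 Tir 1836 EC.

Tir 17, 1836 EC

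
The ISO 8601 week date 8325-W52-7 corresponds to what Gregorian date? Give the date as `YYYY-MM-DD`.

ISO week 1 of 8325 is the week containing the first Thursday of 8325.
Week 52, day 7 (Sunday) lands on 8325-12-27.

8325-12-27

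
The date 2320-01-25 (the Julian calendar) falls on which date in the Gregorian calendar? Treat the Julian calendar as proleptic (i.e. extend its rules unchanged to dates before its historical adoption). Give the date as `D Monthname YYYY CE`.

At this point the Julian calendar is 16 days behind the Gregorian.
25 January 2320 Julian + 16 days → 10 February 2320 Gregorian.

10 February 2320 CE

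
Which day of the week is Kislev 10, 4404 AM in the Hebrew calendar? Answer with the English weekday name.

Friday

This is JDN 1956245 (1 December 643 Gregorian).
JDN 1956245 mod 7 = 4, and JDN 0 was a Monday, so this is a Friday.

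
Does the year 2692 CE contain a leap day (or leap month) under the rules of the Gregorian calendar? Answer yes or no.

yes

2692 is divisible by 4 and not by 100, so it is a leap year.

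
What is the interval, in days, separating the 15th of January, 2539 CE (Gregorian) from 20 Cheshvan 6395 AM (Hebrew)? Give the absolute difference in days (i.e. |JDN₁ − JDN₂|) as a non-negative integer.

First date → JDN 2648425; second date → JDN 2683415.
The interval is |2648425 − 2683415| = 34990 days.

34990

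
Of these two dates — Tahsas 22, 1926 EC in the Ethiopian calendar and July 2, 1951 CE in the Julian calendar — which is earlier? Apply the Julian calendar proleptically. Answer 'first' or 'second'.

first

First date → JDN 2427438; second date → JDN 2433843.
JDN 2427438 < JDN 2433843, so the first date is earlier.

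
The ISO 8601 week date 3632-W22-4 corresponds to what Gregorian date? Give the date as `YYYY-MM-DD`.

3632-05-27

ISO week 1 of 3632 is the week containing the first Thursday of 3632.
Week 22, day 4 (Thursday) lands on 3632-05-27.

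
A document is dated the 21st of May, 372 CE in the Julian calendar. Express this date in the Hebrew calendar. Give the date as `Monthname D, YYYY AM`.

The source date corresponds to 22 May 372 in the proleptic Gregorian calendar (JDN 1857072).
That day falls on 2 Sivan 4132 AM in the Hebrew calendar.

Sivan 2, 4132 AM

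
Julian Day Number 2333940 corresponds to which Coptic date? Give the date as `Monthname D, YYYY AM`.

Koiak 28, 1394 AM

JDN 2333940 is 3 January 1678 in the Gregorian calendar.
In the Coptic calendar that day is Koiak 28, 1394 AM.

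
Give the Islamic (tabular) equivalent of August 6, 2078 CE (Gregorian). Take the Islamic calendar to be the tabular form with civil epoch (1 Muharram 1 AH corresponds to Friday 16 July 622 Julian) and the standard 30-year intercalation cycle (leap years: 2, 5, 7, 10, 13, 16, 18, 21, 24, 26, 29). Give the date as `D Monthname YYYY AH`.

27 Ramadan 1501 AH

Julian Day Number of the source date = 2480252.
Converting JDN 2480252 to the tabular Islamic calendar gives 27 Ramadan 1501 AH.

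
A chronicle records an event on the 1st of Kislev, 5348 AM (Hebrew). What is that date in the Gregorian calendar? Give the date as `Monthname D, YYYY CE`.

December 2, 1587 CE

Both dates share Julian Day Number 2301035; in the Gregorian calendar that is 2 December 1587 CE.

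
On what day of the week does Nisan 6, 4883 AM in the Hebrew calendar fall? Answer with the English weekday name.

In the proleptic Gregorian calendar this is 10 April 1123 (JDN 2131326).
2131326 ≡ 1 (mod 7); counting from Monday = 0 gives Tuesday.

Tuesday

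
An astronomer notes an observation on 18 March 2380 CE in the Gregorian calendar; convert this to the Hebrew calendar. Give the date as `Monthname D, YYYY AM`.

Adar II 9, 6140 AM

Julian Day Number of the source date = 2590414.
Converting JDN 2590414 to the Hebrew calendar gives 9 Adar II 6140 AM.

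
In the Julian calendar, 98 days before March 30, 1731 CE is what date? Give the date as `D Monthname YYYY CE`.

22 December 1730 CE

JDN of March 30, 1731 CE = 2353394.
2353394 − 98 = 2353296.
JDN 2353296 in the Julian calendar is 22 December 1730 CE.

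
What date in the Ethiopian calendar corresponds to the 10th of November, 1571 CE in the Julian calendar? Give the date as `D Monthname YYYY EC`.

Julian Day Number of the source date = 2295179.
Converting JDN 2295179 to the Ethiopian calendar gives 13 Hidar 1564 EC.

13 Hidar 1564 EC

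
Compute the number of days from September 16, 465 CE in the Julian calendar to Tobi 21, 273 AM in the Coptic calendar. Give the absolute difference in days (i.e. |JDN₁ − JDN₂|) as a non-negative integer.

33360

First date → JDN 1891158; second date → JDN 1924518.
The interval is |1891158 − 1924518| = 33360 days.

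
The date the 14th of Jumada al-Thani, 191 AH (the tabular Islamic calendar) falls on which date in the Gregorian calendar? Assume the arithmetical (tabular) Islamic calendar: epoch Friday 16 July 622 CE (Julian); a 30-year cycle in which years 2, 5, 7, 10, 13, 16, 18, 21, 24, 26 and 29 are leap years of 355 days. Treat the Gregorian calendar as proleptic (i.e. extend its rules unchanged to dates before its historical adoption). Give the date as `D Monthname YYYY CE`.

Julian Day Number of the source date = 2015931.
Converting JDN 2015931 to the Gregorian calendar gives 1 May 807 CE.

1 May 807 CE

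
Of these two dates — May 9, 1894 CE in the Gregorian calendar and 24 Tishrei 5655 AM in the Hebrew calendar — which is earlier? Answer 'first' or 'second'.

First date → JDN 2412958; second date → JDN 2413126.
JDN 2412958 < JDN 2413126, so the first date is earlier.

first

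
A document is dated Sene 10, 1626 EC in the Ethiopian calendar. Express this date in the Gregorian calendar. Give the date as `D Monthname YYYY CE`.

Julian Day Number of the source date = 2318031.
Converting JDN 2318031 to the Gregorian calendar gives 14 June 1634 CE.

14 June 1634 CE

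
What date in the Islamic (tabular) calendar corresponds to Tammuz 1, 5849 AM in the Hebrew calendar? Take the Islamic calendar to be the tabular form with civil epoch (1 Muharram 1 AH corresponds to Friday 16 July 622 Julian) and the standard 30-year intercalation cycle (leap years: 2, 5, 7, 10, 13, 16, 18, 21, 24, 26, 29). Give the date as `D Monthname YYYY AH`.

30 Dhu al-Qa'dah 1512 AH

Julian Day Number of the source date = 2484212.
Converting JDN 2484212 to the tabular Islamic calendar gives 30 Dhu al-Qa'dah 1512 AH.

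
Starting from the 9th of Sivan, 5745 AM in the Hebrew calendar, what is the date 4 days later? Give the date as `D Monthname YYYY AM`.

13 Sivan 5745 AM

Counting 4 days forward from JDN 2446215 reaches JDN 2446219, which is 13 Sivan 5745 AM.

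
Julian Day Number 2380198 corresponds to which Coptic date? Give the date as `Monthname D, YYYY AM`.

Mesori 24, 1520 AM

The Gregorian equivalent of JDN 2380198 is 29 August 1804.
In the Coptic calendar that day is Mesori 24, 1520 AM.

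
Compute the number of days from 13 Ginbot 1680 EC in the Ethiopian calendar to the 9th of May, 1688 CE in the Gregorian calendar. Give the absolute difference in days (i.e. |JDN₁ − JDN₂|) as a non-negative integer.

9

First date → JDN 2337728; second date → JDN 2337719.
The interval is |2337728 − 2337719| = 9 days.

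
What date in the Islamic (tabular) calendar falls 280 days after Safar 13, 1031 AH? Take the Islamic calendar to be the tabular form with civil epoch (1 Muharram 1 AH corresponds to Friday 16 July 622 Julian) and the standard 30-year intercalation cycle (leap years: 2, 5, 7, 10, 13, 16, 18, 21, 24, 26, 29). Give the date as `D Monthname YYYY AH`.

28 Dhu al-Qa'dah 1031 AH

The starting date is JDN 2313480; 2313480 + 280 = 2313760.
JDN 2313760 corresponds to 28 Dhu al-Qa'dah 1031 AH.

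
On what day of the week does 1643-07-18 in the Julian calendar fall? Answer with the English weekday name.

In the Gregorian calendar this is 28 July 1643 (JDN 2321362).
Since JDN mod 7 = 1 (0 = Monday), the day is Tuesday.

Tuesday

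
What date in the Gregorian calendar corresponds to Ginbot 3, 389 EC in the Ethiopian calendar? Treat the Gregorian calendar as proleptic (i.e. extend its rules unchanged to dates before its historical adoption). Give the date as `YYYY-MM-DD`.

0397-04-29

Julian Day Number of the source date = 1866180.
Converting JDN 1866180 to the Gregorian calendar gives 29 April 397 CE.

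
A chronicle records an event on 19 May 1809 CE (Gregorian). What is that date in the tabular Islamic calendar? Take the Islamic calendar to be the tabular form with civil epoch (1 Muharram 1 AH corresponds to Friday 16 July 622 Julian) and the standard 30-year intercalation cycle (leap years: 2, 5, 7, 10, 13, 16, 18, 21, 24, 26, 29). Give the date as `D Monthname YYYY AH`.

4 Rabi' al-Thani 1224 AH

Julian Day Number of the source date = 2381922.
Converting JDN 2381922 to the tabular Islamic calendar gives 4 Rabi' al-Thani 1224 AH.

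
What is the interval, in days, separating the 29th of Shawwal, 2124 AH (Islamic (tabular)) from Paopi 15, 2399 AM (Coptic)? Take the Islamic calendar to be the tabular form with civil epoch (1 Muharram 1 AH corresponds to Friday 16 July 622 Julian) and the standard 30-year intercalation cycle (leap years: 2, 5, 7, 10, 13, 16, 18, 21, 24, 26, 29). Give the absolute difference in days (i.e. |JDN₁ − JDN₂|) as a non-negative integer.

First date → JDN 2701054; second date → JDN 2700943.
The interval is |2701054 − 2700943| = 111 days.

111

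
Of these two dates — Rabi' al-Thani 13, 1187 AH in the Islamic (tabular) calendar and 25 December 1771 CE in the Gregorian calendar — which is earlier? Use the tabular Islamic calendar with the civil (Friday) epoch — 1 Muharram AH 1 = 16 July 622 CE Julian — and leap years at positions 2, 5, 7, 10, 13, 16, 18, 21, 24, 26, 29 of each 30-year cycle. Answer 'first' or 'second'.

second

First date → JDN 2368820; second date → JDN 2368263.
JDN 2368263 < JDN 2368820, so the second date is earlier.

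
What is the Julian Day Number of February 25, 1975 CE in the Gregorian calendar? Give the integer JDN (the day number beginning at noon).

2442469

JDN 2400001 is 17 November 1858 CE (Gregorian), MJD 0; the target day is +42468 days from there, so JDN = 2442469.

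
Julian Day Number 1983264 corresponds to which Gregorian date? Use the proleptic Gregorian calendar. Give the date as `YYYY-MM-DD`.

0717-11-22

JDN 2451545 is 1 Jan 2000; 1983264 is −468281 days from there.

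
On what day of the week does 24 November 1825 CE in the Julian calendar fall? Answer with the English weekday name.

Tuesday

This is JDN 2387967 (6 December 1825 Gregorian).
Since JDN mod 7 = 1 (0 = Monday), the day is Tuesday.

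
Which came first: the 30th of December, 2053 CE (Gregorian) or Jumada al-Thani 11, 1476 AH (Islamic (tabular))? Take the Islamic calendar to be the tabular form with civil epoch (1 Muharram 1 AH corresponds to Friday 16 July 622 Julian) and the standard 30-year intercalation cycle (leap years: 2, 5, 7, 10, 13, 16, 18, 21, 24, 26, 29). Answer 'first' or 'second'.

first

Converting both to JDN: 2471267 vs 2471289; the smaller is the first.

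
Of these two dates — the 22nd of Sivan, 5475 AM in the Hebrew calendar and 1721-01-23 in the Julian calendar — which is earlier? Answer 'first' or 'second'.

first

The two dates have Julian Day Numbers 2347624 and 2349676 respectively.
Since 2347624 < 2349676, the first date comes first.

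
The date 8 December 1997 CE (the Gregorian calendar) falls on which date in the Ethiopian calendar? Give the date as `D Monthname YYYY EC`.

29 Hidar 1990 EC

Julian Day Number of the source date = 2450791.
Converting JDN 2450791 to the Ethiopian calendar gives 29 Hidar 1990 EC.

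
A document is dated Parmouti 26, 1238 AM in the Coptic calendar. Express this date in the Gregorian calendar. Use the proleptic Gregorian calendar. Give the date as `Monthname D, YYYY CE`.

May 1, 1522 CE

Both dates share Julian Day Number 2277079; in the Gregorian calendar that is 1 May 1522 CE.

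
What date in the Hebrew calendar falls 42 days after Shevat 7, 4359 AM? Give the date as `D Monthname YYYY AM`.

19 Adar I 4359 AM

The starting date is JDN 1939851; 1939851 + 42 = 1939893.
JDN 1939893 corresponds to 19 Adar I 4359 AM.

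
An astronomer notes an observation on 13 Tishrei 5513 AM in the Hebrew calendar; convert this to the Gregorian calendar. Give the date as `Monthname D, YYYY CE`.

Both dates share Julian Day Number 2361229; in the Gregorian calendar that is 21 September 1752 CE.

September 21, 1752 CE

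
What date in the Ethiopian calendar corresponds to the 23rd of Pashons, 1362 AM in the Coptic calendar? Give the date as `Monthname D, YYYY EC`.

Both dates share Julian Day Number 2322397; in the Ethiopian calendar that is 23 Ginbot 1638 EC.

Ginbot 23, 1638 EC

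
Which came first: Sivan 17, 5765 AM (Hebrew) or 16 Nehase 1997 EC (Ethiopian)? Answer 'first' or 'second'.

first

The two dates have Julian Day Numbers 2453546 and 2453605 respectively.
Since 2453546 < 2453605, the first date comes first.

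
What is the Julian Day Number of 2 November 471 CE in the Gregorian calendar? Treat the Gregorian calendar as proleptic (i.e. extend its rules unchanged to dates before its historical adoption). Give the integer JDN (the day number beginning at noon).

JDN 2299161 is 15 October 1582 CE (Gregorian); the target day is −405766 days from there, so JDN = 1893395.

1893395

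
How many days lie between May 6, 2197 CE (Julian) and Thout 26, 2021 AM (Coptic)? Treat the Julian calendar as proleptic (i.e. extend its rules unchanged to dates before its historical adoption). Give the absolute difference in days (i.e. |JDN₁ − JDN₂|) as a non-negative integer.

JDN of the first date = 2523638.
JDN of the second date = 2562860.
|2562860 − 2523638| = 39222.

39222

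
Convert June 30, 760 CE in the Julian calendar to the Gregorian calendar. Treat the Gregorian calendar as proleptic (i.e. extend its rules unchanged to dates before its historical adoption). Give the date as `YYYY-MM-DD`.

For dates in this range the Gregorian date is 4 days ahead of the Julian.
30 June 760 Julian + 4 days → 4 July 760 Gregorian.

0760-07-04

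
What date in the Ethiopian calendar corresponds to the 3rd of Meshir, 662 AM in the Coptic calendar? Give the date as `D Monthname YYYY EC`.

The source date corresponds to 2 February 946 in the proleptic Gregorian calendar (JDN 2066612).
That day falls on 3 Yekatit 938 EC in the Ethiopian calendar.

3 Yekatit 938 EC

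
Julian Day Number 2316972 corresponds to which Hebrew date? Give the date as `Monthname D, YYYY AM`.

The Gregorian equivalent of JDN 2316972 is 21 July 1631.
In the Hebrew calendar that day is Tammuz 21, 5391 AM.

Tammuz 21, 5391 AM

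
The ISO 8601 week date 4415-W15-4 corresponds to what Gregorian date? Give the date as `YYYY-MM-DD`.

4415-04-09

ISO week 1 of 4415 is the week containing the first Thursday of 4415.
Week 15, day 4 (Thursday) lands on 4415-04-09.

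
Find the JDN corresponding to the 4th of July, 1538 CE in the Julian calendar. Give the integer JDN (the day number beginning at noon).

In the proleptic Gregorian calendar the same day is 14 July 1538.
JDN 2451545 is 1 January 2000 CE (Gregorian); the target day is −168548 days from there, so JDN = 2282997.

2282997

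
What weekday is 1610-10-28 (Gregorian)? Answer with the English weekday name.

Thursday

2309401 ≡ 3 (mod 7); counting from Monday = 0 gives Thursday.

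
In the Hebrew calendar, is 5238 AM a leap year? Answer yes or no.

Hebrew year 5238 is year 13 of its 19-year Metonic cycle; leap years are at positions 3, 6, 8, 11, 14, 17, 19, so it is a common year (12 months).

no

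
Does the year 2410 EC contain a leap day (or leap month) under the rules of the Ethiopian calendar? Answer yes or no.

no

2410 mod 4 = 2; in the Ethiopian calendar a year is leap when year mod 4 = 3, so it is a common year.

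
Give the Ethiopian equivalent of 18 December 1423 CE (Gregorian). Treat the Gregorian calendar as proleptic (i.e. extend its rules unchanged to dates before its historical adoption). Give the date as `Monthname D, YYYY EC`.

Julian Day Number of the source date = 2241151.
Converting JDN 2241151 to the Ethiopian calendar gives 12 Tahsas 1416 EC.

Tahsas 12, 1416 EC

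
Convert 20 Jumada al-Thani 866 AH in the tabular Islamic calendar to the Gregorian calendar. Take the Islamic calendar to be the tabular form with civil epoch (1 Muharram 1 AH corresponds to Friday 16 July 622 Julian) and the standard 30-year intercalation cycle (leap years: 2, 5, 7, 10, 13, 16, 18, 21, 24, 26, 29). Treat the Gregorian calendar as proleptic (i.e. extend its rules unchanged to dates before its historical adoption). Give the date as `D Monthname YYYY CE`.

Both dates share Julian Day Number 2255134; in the Gregorian calendar that is 31 March 1462 CE.

31 March 1462 CE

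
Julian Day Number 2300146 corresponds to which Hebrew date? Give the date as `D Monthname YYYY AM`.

29 Sivan 5345 AM

The Gregorian equivalent of JDN 2300146 is 26 June 1585.
In the Hebrew calendar that day is 29 Sivan 5345 AM.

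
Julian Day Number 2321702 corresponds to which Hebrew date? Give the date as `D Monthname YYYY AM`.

JDN 2321702 is 2 July 1644 in the Gregorian calendar.
In the Hebrew calendar that day is 28 Sivan 5404 AM.

28 Sivan 5404 AM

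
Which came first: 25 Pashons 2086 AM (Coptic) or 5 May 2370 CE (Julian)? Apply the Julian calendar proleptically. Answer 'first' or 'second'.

second

First date → JDN 2586840; second date → JDN 2586825.
JDN 2586825 < JDN 2586840, so the second date is earlier.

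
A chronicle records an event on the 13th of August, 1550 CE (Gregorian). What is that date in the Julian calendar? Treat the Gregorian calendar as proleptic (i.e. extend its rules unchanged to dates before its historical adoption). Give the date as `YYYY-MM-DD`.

1550-08-03

The Julian–Gregorian offset here is 10 days (Julian trailing).
13 August 1550 Gregorian − 10 days → 3 August 1550 Julian.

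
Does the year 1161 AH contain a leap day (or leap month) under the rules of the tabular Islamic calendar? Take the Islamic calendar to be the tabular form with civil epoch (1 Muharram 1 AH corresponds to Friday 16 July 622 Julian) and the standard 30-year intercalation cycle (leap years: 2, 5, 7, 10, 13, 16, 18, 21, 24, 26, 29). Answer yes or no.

yes

Year 1161 AH is year 21 of its 30-year cycle; leap positions are 2, 5, 7, 10, 13, 16, 18, 21, 24, 26, 29, so it is a leap year (355 days).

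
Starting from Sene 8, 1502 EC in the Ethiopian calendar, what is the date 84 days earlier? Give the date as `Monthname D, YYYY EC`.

Megabit 14, 1502 EC

The starting date is JDN 2272738; 2272738 − 84 = 2272654.
JDN 2272654 corresponds to Megabit 14, 1502 EC.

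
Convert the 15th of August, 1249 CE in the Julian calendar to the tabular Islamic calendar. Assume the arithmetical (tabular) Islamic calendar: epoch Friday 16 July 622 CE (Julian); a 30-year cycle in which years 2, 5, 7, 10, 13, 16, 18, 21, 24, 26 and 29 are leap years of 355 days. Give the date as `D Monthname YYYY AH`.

Julian Day Number of the source date = 2177482.
Converting JDN 2177482 to the tabular Islamic calendar gives 4 Jumada al-Awwal 647 AH.

4 Jumada al-Awwal 647 AH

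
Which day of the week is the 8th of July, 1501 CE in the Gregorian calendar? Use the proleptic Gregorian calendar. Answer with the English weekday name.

Monday

JDN 2269477 mod 7 = 0, and JDN 0 was a Monday, so this is a Monday.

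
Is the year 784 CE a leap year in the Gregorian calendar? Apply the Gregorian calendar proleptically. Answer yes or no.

784 is divisible by 4 and not by 100, so it is a leap year.

yes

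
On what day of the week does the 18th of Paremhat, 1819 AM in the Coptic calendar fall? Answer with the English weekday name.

In the Gregorian calendar this is 28 March 2103 (JDN 2489251).
JDN 2489251 mod 7 = 2, and JDN 0 was a Monday, so this is a Wednesday.

Wednesday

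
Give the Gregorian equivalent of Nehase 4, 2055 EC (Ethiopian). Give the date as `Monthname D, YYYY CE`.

August 10, 2063 CE

Both dates share Julian Day Number 2474777; in the Gregorian calendar that is 10 August 2063 CE.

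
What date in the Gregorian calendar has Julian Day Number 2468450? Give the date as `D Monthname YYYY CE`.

14 April 2046 CE

JDN 2451545 is 1 Jan 2000; 2468450 is +16905 days from there.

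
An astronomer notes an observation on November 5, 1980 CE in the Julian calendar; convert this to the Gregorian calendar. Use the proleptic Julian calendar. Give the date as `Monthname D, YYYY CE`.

November 18, 1980 CE

At this point the Julian calendar is 13 days behind the Gregorian.
5 November 1980 Julian + 13 days → 18 November 1980 Gregorian.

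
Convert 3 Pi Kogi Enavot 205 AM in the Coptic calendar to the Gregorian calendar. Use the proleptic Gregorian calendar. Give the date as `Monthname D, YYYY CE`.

August 27, 489 CE

Julian Day Number of the source date = 1899903.
Converting JDN 1899903 to the Gregorian calendar gives 27 August 489 CE.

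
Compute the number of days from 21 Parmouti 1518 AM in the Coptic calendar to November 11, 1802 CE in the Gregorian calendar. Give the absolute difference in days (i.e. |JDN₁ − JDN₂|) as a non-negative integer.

JDN of the first date = 2379344.
JDN of the second date = 2379541.
|2379541 − 2379344| = 197.

197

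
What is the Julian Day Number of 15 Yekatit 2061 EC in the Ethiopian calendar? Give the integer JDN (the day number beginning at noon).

In the Gregorian calendar the same day is 22 February 2069.
JDN 2400001 is 17 November 1858 CE (Gregorian), MJD 0; the target day is +76799 days from there, so JDN = 2476800.

2476800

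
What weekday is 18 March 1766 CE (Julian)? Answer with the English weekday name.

Saturday

This is JDN 2366166 (29 March 1766 Gregorian).
JDN 2366166 mod 7 = 5, and JDN 0 was a Monday, so this is a Saturday.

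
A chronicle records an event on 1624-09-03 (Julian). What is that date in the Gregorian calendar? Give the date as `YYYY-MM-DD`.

For dates in this range the Gregorian date is 10 days ahead of the Julian.
3 September 1624 Julian + 10 days → 13 September 1624 Gregorian.

1624-09-13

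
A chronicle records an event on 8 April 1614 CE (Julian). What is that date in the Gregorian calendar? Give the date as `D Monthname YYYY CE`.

At this point the Julian calendar is 10 days behind the Gregorian.
8 April 1614 Julian + 10 days → 18 April 1614 Gregorian.

18 April 1614 CE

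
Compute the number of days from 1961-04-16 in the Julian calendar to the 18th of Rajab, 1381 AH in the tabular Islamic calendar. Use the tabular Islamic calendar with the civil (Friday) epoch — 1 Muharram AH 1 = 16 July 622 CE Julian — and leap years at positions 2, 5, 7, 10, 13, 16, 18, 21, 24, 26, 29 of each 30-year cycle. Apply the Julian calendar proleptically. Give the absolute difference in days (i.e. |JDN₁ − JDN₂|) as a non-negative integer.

241

JDN of the first date = 2437419.
JDN of the second date = 2437660.
|2437660 − 2437419| = 241.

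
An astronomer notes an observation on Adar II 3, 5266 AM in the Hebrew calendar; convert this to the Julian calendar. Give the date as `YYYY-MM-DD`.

Both dates share Julian Day Number 2271182; in the Julian calendar that is 27 February 1506 CE.

1506-02-27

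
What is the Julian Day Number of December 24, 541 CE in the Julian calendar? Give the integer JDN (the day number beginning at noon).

1919016

Equivalently 26 December 541 (proleptic Gregorian).
JDN 2299161 is 15 October 1582 CE (Gregorian); the target day is −380145 days from there, so JDN = 1919016.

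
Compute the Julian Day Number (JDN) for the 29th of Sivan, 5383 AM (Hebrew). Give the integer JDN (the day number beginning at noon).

Equivalently 27 June 1623 (Gregorian).
JDN 2400001 is 17 November 1858 CE (Gregorian), MJD 0; the target day is −85975 days from there, so JDN = 2314026.

2314026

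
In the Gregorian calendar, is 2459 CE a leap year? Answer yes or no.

2459 is not divisible by 4, so it is a common year.

no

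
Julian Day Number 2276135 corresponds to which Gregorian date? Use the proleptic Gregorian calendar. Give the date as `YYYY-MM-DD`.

1519-09-30

JDN 2451545 is 1 Jan 2000; 2276135 is −175410 days from there.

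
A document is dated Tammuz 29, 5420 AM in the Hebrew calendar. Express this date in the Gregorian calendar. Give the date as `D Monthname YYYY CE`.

Julian Day Number of the source date = 2327552.
Converting JDN 2327552 to the Gregorian calendar gives 8 July 1660 CE.

8 July 1660 CE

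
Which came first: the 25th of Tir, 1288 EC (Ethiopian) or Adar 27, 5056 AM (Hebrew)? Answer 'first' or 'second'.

The two dates have Julian Day Numbers 2194442 and 2194484 respectively.
Since 2194442 < 2194484, the first date comes first.

first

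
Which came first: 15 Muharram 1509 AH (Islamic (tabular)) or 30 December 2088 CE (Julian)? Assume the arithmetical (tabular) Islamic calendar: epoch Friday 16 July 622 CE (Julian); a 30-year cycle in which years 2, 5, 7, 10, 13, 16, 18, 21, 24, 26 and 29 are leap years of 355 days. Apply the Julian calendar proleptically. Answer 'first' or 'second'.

Converting both to JDN: 2482839 vs 2484064; the smaller is the first.

first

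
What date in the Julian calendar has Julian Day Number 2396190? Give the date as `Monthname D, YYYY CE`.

May 30, 1848 CE

JDN 2396190 is 11 June 1848 in the Gregorian calendar.
In the Julian calendar that day is May 30, 1848 CE.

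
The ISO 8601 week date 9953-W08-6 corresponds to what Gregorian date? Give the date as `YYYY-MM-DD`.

ISO week 1 of 9953 is the week containing the first Thursday of 9953.
Week 8, day 6 (Saturday) lands on 9953-02-21.

9953-02-21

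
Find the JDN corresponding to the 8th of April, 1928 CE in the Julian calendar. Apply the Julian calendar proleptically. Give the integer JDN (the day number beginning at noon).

In the Gregorian calendar the same day is 21 April 1928.
JDN 2451545 is 1 January 2000 CE (Gregorian); the target day is −26187 days from there, so JDN = 2425358.

2425358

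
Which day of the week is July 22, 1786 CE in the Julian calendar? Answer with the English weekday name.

In the Gregorian calendar this is 2 August 1786 (JDN 2373597).
2373597 ≡ 2 (mod 7); counting from Monday = 0 gives Wednesday.

Wednesday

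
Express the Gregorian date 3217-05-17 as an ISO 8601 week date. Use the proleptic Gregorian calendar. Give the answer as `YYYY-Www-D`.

The weekday is Wednesday (ISO weekday 3).
That Wednesday belongs to ISO week 20 of ISO year 3217.

3217-W20-3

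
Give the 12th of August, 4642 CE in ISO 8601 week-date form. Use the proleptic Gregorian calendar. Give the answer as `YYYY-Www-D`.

4642-W32-5

The weekday is Friday (ISO weekday 5).
That Friday belongs to ISO week 32 of ISO year 4642.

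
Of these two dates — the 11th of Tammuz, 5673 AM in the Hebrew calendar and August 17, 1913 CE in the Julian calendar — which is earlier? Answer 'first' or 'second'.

first

The two dates have Julian Day Numbers 2419965 and 2420010 respectively.
Since 2419965 < 2420010, the first date comes first.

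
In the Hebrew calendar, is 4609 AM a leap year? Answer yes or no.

Hebrew year 4609 is year 11 of its 19-year Metonic cycle; leap years are at positions 3, 6, 8, 11, 14, 17, 19, so it is a leap year (13 months).

yes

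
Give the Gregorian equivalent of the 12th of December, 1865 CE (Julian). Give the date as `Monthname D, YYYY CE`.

The Julian–Gregorian offset here is 12 days (Julian trailing).
12 December 1865 Julian + 12 days → 24 December 1865 Gregorian.

December 24, 1865 CE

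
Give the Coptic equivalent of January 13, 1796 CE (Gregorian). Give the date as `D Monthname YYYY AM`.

Both dates share Julian Day Number 2377048; in the Coptic calendar that is 6 Tobi 1512 AM.

6 Tobi 1512 AM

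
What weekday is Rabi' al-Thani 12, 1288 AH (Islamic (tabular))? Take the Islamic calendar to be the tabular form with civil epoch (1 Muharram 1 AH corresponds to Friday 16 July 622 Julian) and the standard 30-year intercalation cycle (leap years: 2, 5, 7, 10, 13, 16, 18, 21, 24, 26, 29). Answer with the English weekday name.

Saturday

Equivalently 1 July 1871 Gregorian, JDN 2404610.
JDN 2404610 mod 7 = 5, and JDN 0 was a Monday, so this is a Saturday.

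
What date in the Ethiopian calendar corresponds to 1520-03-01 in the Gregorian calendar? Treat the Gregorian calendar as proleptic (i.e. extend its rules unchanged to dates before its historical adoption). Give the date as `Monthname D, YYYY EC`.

Yekatit 25, 1512 EC

Julian Day Number of the source date = 2276288.
Converting JDN 2276288 to the Ethiopian calendar gives 25 Yekatit 1512 EC.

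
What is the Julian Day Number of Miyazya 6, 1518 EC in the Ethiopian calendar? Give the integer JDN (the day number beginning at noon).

2278520

In the proleptic Gregorian calendar the same day is 11 April 1526.
JDN 2299161 is 15 October 1582 CE (Gregorian); the target day is −20641 days from there, so JDN = 2278520.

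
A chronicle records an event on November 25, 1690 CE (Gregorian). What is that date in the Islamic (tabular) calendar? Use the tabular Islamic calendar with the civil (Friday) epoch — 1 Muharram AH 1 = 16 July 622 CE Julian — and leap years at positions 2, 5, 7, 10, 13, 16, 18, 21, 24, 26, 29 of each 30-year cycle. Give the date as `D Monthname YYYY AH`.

Both dates share Julian Day Number 2338649; in the tabular Islamic calendar that is 22 Safar 1102 AH.

22 Safar 1102 AH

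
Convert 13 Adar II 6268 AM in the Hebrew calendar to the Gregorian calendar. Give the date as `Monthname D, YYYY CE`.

Both dates share Julian Day Number 2637164; in the Gregorian calendar that is 17 March 2508 CE.

March 17, 2508 CE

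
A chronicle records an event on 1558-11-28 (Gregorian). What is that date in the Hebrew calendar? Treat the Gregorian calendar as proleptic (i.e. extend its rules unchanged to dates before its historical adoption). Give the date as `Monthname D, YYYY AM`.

Both dates share Julian Day Number 2290439; in the Hebrew calendar that is 8 Kislev 5319 AM.

Kislev 8, 5319 AM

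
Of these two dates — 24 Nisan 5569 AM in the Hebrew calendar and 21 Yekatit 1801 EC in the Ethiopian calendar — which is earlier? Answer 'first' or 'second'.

The two dates have Julian Day Numbers 2381883 and 2381841 respectively.
Since 2381841 < 2381883, the second date comes first.

second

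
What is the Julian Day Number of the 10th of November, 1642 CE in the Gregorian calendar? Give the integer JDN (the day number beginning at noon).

2321102

JDN 2451545 is 1 January 2000 CE (Gregorian); the target day is −130443 days from there, so JDN = 2321102.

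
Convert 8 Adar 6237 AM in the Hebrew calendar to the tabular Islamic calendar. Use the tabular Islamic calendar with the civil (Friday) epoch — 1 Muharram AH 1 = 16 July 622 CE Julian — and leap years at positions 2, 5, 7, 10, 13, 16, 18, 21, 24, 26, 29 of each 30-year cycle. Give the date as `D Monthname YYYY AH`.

The source date corresponds to 22 February 2477 in the Gregorian calendar (JDN 2625819).
That day falls on 8 Rajab 1912 AH in the tabular Islamic calendar.

8 Rajab 1912 AH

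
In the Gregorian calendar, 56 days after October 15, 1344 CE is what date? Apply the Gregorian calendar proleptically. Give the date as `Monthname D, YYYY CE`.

December 10, 1344 CE

The starting date is JDN 2212234; 2212234 + 56 = 2212290.
JDN 2212290 corresponds to December 10, 1344 CE.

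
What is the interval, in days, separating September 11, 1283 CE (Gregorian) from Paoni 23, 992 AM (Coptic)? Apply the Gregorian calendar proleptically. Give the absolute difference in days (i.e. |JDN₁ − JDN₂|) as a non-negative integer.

2635

JDN of the first date = 2189920.
JDN of the second date = 2187285.
|2187285 − 2189920| = 2635.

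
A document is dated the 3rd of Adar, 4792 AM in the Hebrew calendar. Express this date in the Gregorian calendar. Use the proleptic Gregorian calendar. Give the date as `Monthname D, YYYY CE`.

February 24, 1032 CE

Both dates share Julian Day Number 2098044; in the Gregorian calendar that is 24 February 1032 CE.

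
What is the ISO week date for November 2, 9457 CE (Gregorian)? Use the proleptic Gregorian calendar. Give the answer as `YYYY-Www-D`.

The weekday is Monday (ISO weekday 1).
That Monday belongs to ISO week 45 of ISO year 9457.

9457-W45-1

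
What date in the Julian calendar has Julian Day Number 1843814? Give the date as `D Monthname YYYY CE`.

2 February 336 CE

The proleptic Gregorian equivalent of JDN 1843814 is 3 February 336.
In the Julian calendar that day is 2 February 336 CE.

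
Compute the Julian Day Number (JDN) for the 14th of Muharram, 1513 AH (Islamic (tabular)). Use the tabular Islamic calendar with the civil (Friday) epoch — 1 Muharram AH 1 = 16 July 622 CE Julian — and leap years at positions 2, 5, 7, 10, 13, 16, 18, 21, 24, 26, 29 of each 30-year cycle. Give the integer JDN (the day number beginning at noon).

2484255

In the Gregorian calendar the same day is 22 July 2089.
JDN 2299161 is 15 October 1582 CE (Gregorian); the target day is +185094 days from there, so JDN = 2484255.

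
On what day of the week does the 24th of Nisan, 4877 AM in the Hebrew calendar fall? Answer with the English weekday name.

In the proleptic Gregorian calendar this is 5 April 1117 (JDN 2129130).
2129130 ≡ 3 (mod 7); counting from Monday = 0 gives Thursday.

Thursday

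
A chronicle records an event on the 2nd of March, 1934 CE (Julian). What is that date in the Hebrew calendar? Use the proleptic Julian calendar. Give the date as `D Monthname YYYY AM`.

28 Adar 5694 AM

Both dates share Julian Day Number 2427512; in the Hebrew calendar that is 28 Adar 5694 AM.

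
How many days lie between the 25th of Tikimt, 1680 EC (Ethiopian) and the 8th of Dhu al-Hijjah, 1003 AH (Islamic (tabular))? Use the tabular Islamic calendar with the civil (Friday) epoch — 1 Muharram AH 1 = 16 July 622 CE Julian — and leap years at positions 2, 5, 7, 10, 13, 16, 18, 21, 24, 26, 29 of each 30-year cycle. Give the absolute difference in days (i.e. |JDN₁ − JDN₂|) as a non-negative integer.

33683

JDN of the first date = 2337530.
JDN of the second date = 2303847.
|2303847 − 2337530| = 33683.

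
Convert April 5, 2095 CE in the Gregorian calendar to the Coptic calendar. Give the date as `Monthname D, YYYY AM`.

Paremhat 27, 1811 AM

Both dates share Julian Day Number 2486338; in the Coptic calendar that is 27 Paremhat 1811 AM.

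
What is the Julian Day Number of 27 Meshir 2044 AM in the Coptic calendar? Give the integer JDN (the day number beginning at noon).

Equivalently 9 March 2328 (Gregorian).
JDN 2451545 is 1 January 2000 CE (Gregorian); the target day is +119867 days from there, so JDN = 2571412.

2571412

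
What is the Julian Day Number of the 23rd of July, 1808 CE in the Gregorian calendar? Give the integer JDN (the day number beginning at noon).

2381622

JDN 2299161 is 15 October 1582 CE (Gregorian); the target day is +82461 days from there, so JDN = 2381622.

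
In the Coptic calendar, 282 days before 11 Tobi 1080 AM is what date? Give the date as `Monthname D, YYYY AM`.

Parmouti 5, 1079 AM

JDN of 11 Tobi 1080 AM = 2219265.
2219265 − 282 = 2218983.
JDN 2218983 in the Coptic calendar is Parmouti 5, 1079 AM.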